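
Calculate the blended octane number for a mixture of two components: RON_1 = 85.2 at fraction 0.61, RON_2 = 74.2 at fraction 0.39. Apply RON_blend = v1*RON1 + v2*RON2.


Linear blending: RON_blend = sum(vi * RONi)
Contribution 1: 0.61 * 85.2 = 51.972
Contribution 2: 0.39 * 74.2 = 28.938
RON_blend = 51.972 + 28.938 = 80.91

80.91


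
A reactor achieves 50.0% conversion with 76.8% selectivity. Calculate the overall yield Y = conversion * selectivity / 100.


Overall yield = conversion (%) * selectivity (%) / 100
Conversion = 50.0%, Selectivity = 76.8%
Y = 50.0 * 76.8 / 100
= 38.4 %

38.4 %


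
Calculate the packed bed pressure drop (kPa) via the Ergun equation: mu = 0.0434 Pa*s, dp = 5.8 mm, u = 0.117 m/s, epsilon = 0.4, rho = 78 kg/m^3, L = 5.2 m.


dp = 5.8 mm = 0.0058 m
Viscous term = 150*0.0434*0.117*(1-0.4)^2 / (0.0058^2*0.4^3) = 127360
Inertial term = 1.75*78*0.117^2*(1-0.4) / (0.0058*0.4^3) = 3020.28
dP/L = 127360 + 3020.28 = 130380 Pa/m
dP = 130380 * 5.2 / 1000 = 678.0 kPa

678.0 kPa


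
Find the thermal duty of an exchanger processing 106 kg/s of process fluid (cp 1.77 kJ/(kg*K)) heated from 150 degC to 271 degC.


Q = m_dot * cp * delta_T
delta_T = 271 - 150 = 121 K
Q = 106 * 1.77 * 121
= 187.62 * 121
= 22702.02 kW

22702.02 kW


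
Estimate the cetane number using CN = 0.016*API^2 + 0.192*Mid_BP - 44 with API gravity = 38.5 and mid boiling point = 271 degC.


CN = 0.016 * 38.5^2 + 0.192 * 271 - 44
CN = 23.716 + 52.032 - 44 = 31.748

31.748


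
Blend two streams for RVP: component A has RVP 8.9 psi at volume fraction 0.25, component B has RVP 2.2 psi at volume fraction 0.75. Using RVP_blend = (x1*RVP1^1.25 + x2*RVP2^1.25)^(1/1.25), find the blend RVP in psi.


Chevron index: RVP_blend = (sum xi*RVPi^1.25)^(1/1.25)
RVP^1.25 terms: 0.25 * 8.9^1.25 + 0.75 * 2.2^1.25 = 5.85257
RVP_blend = 5.85257^(1/1.25) = 4.110

4.110 psi


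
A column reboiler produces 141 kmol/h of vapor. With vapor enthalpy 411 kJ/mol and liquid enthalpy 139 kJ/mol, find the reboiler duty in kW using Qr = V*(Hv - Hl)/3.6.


Qr = 141 * (411 - 139) / 3.6 = 141 * 272 / 3.6 = 10650

10650 kW


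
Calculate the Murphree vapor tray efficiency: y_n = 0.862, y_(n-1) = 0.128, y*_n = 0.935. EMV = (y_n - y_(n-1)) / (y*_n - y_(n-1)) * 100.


Murphree vapor efficiency: EMV = (y_n - y_(n-1)) / (y*_n - y_(n-1)) * 100
EMV = (0.862 - 0.128) / (0.935 - 0.128) * 100 = 0.734 / 0.807 * 100 = 90.95

90.95 %


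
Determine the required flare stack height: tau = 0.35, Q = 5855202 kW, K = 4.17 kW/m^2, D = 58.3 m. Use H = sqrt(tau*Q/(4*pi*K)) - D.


tau*Q/(4*pi*K) = 0.35 * 5855202 / (4 * pi * 4.17) = 39107.9
sqrt(39107.9) = 197.757
H = 197.757 - 58.3 = 139.5

139.5 m


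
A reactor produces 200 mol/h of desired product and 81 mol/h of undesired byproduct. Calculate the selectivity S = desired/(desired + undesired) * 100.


Selectivity = desired / (desired + undesired) * 100
Total products = 200 + 81 = 281 mol/h
S = 200 / 281 * 100
= 0.7117 * 100
= 71.17 %

71.17 %


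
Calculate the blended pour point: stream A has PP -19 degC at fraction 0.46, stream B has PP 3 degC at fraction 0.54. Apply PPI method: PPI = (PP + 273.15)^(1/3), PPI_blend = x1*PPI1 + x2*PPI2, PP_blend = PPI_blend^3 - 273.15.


PPI_1 = (-19 + 273.15)^(1/3) = 6.334272
PPI_2 = (3 + 273.15)^(1/3) = 6.512009
PPI_blend = 0.46 * 6.334272 + 0.54 * 6.512009 = 6.43025
PP_blend = 6.43025^3 - 273.15 = 265.8787 - 273.15 = -7.27

-7.27 degC


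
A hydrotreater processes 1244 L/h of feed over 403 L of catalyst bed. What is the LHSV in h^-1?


LHSV = volumetric feed rate / catalyst volume
= 1244 L/h / 403 L
= 3.087 h^-1

3.087 h^-1


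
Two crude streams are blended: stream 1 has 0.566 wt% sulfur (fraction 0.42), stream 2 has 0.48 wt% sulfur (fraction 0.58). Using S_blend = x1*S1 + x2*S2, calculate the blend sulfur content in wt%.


Linear sulfur blending: S_blend = x1*S1 + x2*S2
Contribution 1: 0.42 * 0.566 = 0.23772 wt%
Contribution 2: 0.58 * 0.48 = 0.2784 wt%
S_blend = 0.23772 + 0.2784 = 0.51612

0.51612 wt%


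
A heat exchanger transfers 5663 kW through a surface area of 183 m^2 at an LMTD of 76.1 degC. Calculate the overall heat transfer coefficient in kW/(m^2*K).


From Q = U*A*LMTD, U = Q / (A * LMTD)
U = 5663 / (183 * 76.1) = 5663 / 13926.3 = 0.4066

0.4066 kW/(m^2*K)


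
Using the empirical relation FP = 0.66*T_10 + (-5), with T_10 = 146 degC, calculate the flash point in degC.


FP = 0.66 * 146 + (-5) = 91.36

91.36 degC


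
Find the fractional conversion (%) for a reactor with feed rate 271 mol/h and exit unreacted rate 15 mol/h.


X = (F_in - F_out) / F_in * 100
Moles reacted = 271 - 15 = 256
X = 256 / 271 * 100
= 0.9446 * 100
= 94.46 %

94.46 %


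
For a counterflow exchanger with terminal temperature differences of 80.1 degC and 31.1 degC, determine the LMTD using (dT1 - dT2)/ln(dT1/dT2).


LMTD = (dT1 - dT2) / ln(dT1/dT2)
= (80.1 - 31.1) / ln(80.1 / 31.1) = 49 / 0.946068 = 51.79

51.79 degC


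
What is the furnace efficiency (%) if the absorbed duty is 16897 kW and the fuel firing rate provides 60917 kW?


Furnace efficiency = Q_absorbed / Q_fuel * 100
= 16897 / 60917 * 100 = 27.74

27.74 %


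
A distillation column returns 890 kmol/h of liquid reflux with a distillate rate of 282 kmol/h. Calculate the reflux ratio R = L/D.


Reflux ratio definition: R = L / D (liquid returned / distillate withdrawn)
L = 890 kmol/h, D = 282 kmol/h
R = 890 / 282 = 3.156

3.156


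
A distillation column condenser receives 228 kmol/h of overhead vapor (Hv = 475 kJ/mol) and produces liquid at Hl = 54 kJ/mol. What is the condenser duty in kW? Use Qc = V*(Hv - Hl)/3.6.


Qc = 228 * (475 - 54) / 3.6 = 228 * 421 / 3.6 = 26660

26660 kW


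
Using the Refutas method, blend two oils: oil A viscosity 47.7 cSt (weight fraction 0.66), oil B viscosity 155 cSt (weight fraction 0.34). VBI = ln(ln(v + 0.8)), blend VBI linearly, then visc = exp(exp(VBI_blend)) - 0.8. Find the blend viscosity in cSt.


Refutas method: VBN_i = 14.534*ln(ln(visc_i + 0.8)) + 10.975, blended linearly by mass fraction; since VBN is linear in VBI_i = ln(ln(visc_i + 0.8)) and the fractions sum to 1, blend VBI directly: visc = exp(exp(VBI_blend)) - 0.8
VBI_1 = ln(ln(47.7 + 0.8)) = 1.35624
VBI_2 = ln(ln(155 + 0.8)) = 1.61911
VBI_blend = 0.66 * 1.35624 + 0.34 * 1.61911 = 1.44562
visc_blend = exp(exp(1.44562)) - 0.8 = 68.92

68.92 cSt


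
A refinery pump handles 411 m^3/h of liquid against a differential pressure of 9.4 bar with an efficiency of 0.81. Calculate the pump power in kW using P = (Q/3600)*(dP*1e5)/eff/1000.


Q = 411 / 3600 = 0.114167 m^3/s
P = 0.114167 * (9.4 * 1e5) / 0.81 / 1000 = 132.5

132.5 kW


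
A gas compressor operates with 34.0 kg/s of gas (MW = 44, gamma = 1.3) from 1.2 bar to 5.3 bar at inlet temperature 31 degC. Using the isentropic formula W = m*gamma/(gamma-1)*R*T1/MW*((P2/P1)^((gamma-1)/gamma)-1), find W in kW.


Isentropic work: W = m*(gamma/(gamma-1))*(R*T1/MW)*((P2/P1)^((gamma-1)/gamma) - 1)
T1 = 31 + 273.15 = 304.15 K
Pressure ratio = 5.3 / 1.2 = 4.41667
Exponent = (1.3 - 1)/1.3 = 0.230769
(P2/P1)^exp - 1 = 4.41667^0.230769 - 1 = 0.40886
W = 34.0 * 1.3 / 0.3 * 8.314 * 304.15 / 44 * 0.40886 = 3462

3462 kW


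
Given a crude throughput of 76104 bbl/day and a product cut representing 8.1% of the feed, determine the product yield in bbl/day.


Crude throughput = 76104 bbl/day
Fraction yield = 8.1%
yield = throughput * fraction / 100
yield = 76104 * 8.1 / 100 = 6164.424

6164.424 bbl/day


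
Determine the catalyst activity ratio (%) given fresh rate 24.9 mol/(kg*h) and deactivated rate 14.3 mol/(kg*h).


Activity (%) = (rate_used / rate_fresh) * 100
rate_used = 14.3, rate_fresh = 24.9
= (14.3 / 24.9) * 100
= 0.5743 * 100 = 57.43

57.43 %


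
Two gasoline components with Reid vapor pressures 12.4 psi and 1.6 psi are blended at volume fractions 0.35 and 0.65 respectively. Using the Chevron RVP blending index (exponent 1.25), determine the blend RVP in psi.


Chevron index: RVP_blend = (sum xi*RVPi^1.25)^(1/1.25)
RVP^1.25 terms: 0.35 * 12.4^1.25 + 0.65 * 1.6^1.25 = 9.31381
RVP_blend = 9.31381^(1/1.25) = 5.961

5.961 psi


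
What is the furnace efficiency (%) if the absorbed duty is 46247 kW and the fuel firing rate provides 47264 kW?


Furnace efficiency = Q_absorbed / Q_fuel * 100
= 46247 / 47264 * 100 = 97.85

97.85 %


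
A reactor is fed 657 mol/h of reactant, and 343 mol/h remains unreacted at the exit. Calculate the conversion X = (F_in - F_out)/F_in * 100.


X = (F_in - F_out) / F_in * 100
Moles reacted = 657 - 343 = 314
X = 314 / 657 * 100
= 0.4779 * 100
= 47.79 %

47.79 %


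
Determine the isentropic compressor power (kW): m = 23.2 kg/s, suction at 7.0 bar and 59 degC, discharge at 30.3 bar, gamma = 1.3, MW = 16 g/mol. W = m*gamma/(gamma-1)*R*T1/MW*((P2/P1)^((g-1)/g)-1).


Isentropic work: W = m*(gamma/(gamma-1))*(R*T1/MW)*((P2/P1)^((gamma-1)/gamma) - 1)
T1 = 59 + 273.15 = 332.15 K
Pressure ratio = 30.3 / 7.0 = 4.32857
Exponent = (1.3 - 1)/1.3 = 0.230769
(P2/P1)^exp - 1 = 4.32857^0.230769 - 1 = 0.402325
W = 23.2 * 1.3 / 0.3 * 8.314 * 332.15 / 16 * 0.402325 = 6981

6981 kW


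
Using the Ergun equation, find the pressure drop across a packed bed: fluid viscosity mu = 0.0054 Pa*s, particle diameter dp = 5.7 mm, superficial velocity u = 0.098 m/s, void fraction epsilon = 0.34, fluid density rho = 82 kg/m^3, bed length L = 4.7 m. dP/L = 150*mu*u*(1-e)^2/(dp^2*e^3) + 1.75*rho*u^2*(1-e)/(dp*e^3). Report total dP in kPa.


dp = 5.7 mm = 0.0057 m
Viscous term = 150*0.0054*0.098*(1-0.34)^2 / (0.0057^2*0.34^3) = 27077.7
Inertial term = 1.75*82*0.098^2*(1-0.34) / (0.0057*0.34^3) = 4060.1
dP/L = 27077.7 + 4060.1 = 31137.8 Pa/m
dP = 31137.8 * 4.7 / 1000 = 146.3 kPa

146.3 kPa


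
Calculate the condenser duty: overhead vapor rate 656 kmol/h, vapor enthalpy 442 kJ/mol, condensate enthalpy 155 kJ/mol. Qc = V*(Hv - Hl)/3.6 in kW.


Qc = 656 * (442 - 155) / 3.6 = 656 * 287 / 3.6 = 52300

52300 kW


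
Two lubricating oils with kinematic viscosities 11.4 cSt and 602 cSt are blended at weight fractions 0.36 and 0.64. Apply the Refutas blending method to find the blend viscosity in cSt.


Refutas method: VBN_i = 14.534*ln(ln(visc_i + 0.8)) + 10.975, blended linearly by mass fraction; since VBN is linear in VBI_i = ln(ln(visc_i + 0.8)) and the fractions sum to 1, blend VBI directly: visc = exp(exp(VBI_blend)) - 0.8
VBI_1 = ln(ln(11.4 + 0.8)) = 0.916865
VBI_2 = ln(ln(602 + 0.8)) = 1.85655
VBI_blend = 0.36 * 0.916865 + 0.64 * 1.85655 = 1.51826
visc_blend = exp(exp(1.51826)) - 0.8 = 95.19

95.19 cSt


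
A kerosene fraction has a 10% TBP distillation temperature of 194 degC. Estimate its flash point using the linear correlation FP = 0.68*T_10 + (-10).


FP = 0.68 * 194 + (-10) = 121.92

121.92 degC


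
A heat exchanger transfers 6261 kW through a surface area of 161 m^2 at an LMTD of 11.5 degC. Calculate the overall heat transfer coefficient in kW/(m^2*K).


From Q = U*A*LMTD, U = Q / (A * LMTD)
U = 6261 / (161 * 11.5) = 6261 / 1851.5 = 3.382

3.382 kW/(m^2*K)


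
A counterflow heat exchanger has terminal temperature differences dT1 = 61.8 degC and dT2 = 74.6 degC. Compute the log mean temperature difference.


LMTD = (dT1 - dT2) / ln(dT1/dT2)
= (61.8 - 74.6) / ln(61.8 / 74.6) = -12.8 / -0.188237 = 68.00

68.00 degC


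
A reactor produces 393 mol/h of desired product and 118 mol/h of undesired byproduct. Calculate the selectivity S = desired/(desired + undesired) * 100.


Selectivity = desired / (desired + undesired) * 100
Total products = 393 + 118 = 511 mol/h
S = 393 / 511 * 100
= 0.7691 * 100
= 76.91 %

76.91 %


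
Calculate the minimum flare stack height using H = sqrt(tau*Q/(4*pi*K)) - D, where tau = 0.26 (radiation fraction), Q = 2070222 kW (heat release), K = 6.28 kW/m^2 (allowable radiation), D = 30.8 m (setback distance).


tau*Q/(4*pi*K) = 0.26 * 2070222 / (4 * pi * 6.28) = 6820.57
sqrt(6820.57) = 82.5867
H = 82.5867 - 30.8 = 51.79

51.79 m


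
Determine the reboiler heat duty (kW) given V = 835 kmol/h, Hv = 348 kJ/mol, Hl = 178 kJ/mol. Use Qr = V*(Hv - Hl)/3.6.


Qr = 835 * (348 - 178) / 3.6 = 835 * 170 / 3.6 = 39430

39430 kW


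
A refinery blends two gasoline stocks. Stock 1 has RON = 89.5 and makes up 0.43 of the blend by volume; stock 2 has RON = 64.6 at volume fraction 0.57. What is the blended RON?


Linear blending: RON_blend = sum(vi * RONi)
Contribution 1: 0.43 * 89.5 = 38.485
Contribution 2: 0.57 * 64.6 = 36.822
RON_blend = 38.485 + 36.822 = 75.307

75.307


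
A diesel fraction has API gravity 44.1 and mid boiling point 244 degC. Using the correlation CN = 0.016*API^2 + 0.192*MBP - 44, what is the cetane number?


CN = 0.016 * 44.1^2 + 0.192 * 244 - 44
CN = 31.11696 + 46.848 - 44 = 33.96496

33.96496


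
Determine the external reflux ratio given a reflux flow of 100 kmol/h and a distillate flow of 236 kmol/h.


Reflux ratio definition: R = L / D (liquid returned / distillate withdrawn)
L = 100 kmol/h, D = 236 kmol/h
R = 100 / 236 = 0.4237

0.4237


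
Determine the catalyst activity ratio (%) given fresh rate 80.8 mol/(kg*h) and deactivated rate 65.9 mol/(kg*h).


Activity (%) = (rate_used / rate_fresh) * 100
rate_used = 65.9, rate_fresh = 80.8
= (65.9 / 80.8) * 100
= 0.8156 * 100 = 81.56

81.56 %


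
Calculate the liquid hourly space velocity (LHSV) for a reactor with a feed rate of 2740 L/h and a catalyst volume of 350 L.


LHSV = volumetric feed rate / catalyst volume
= 2740 L/h / 350 L
= 7.829 h^-1

7.829 h^-1


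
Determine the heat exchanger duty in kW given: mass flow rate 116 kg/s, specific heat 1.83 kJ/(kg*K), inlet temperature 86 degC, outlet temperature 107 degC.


Q = m_dot * cp * delta_T
delta_T = 107 - 86 = 21 K
Q = 116 * 1.83 * 21
= 212.28 * 21
= 4457.88 kW

4457.88 kW


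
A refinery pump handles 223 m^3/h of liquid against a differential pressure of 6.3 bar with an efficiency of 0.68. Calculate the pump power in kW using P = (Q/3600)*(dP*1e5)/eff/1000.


Q = 223 / 3600 = 0.0619444 m^3/s
P = 0.0619444 * (6.3 * 1e5) / 0.68 / 1000 = 57.39

57.39 kW


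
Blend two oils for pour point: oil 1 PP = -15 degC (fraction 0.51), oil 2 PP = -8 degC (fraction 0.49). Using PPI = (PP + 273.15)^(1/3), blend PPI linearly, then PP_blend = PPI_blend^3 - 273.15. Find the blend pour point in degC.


PPI_1 = (-15 + 273.15)^(1/3) = 6.36733
PPI_2 = (-8 + 273.15)^(1/3) = 6.42437
PPI_blend = 0.51 * 6.36733 + 0.49 * 6.42437 = 6.39528
PP_blend = 6.39528^3 - 273.15 = 261.5644 - 273.15 = -11.59

-11.59 degC


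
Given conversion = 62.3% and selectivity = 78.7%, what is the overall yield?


Overall yield = conversion (%) * selectivity (%) / 100
Conversion = 62.3%, Selectivity = 78.7%
Y = 62.3 * 78.7 / 100
= 49.0301 %

49.0301 %


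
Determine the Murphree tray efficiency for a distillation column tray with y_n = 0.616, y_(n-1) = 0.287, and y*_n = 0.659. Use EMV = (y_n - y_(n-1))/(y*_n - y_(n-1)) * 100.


Murphree vapor efficiency: EMV = (y_n - y_(n-1)) / (y*_n - y_(n-1)) * 100
EMV = (0.616 - 0.287) / (0.659 - 0.287) * 100 = 0.329 / 0.372 * 100 = 88.44

88.44 %


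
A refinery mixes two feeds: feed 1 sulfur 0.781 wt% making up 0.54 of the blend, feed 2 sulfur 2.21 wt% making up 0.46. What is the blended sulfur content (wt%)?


Linear sulfur blending: S_blend = x1*S1 + x2*S2
Contribution 1: 0.54 * 0.781 = 0.42174 wt%
Contribution 2: 0.46 * 2.21 = 1.0166 wt%
S_blend = 0.42174 + 1.0166 = 1.43834

1.43834 wt%


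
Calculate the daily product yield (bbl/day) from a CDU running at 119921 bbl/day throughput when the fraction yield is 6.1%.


Crude throughput = 119921 bbl/day
Fraction yield = 6.1%
yield = throughput * fraction / 100
yield = 119921 * 6.1 / 100 = 7315.181

7315.181 bbl/day


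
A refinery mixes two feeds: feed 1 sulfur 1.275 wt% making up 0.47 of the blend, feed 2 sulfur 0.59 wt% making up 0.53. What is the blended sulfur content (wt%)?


Linear sulfur blending: S_blend = x1*S1 + x2*S2
Contribution 1: 0.47 * 1.275 = 0.59925 wt%
Contribution 2: 0.53 * 0.59 = 0.3127 wt%
S_blend = 0.59925 + 0.3127 = 0.91195

0.91195 wt%


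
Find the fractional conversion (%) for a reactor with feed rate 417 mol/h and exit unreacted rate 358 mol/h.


X = (F_in - F_out) / F_in * 100
Moles reacted = 417 - 358 = 59
X = 59 / 417 * 100
= 0.1415 * 100
= 14.15 %

14.15 %


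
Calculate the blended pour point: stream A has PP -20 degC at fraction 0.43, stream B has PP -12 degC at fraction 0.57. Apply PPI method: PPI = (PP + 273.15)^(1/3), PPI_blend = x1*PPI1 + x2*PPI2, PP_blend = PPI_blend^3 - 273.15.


PPI_1 = (-20 + 273.15)^(1/3) = 6.325953
PPI_2 = (-12 + 273.15)^(1/3) = 6.391901
PPI_blend = 0.43 * 6.325953 + 0.57 * 6.391901 = 6.363543
PP_blend = 6.363543^3 - 273.15 = 257.6896 - 273.15 = -15.46

-15.46 degC


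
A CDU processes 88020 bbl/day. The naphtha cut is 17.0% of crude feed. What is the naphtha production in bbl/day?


Crude throughput = 88020 bbl/day
Fraction yield = 17.0%
yield = throughput * fraction / 100
yield = 88020 * 17.0 / 100 = 14963.4

14963.4 bbl/day


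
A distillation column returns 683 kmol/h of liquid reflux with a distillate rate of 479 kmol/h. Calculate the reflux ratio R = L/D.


Reflux ratio definition: R = L / D (liquid returned / distillate withdrawn)
L = 683 kmol/h, D = 479 kmol/h
R = 683 / 479 = 1.426

1.426


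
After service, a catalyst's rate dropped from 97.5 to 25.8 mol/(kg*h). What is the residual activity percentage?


Activity (%) = (rate_used / rate_fresh) * 100
rate_used = 25.8, rate_fresh = 97.5
= (25.8 / 97.5) * 100
= 0.2646 * 100 = 26.46

26.46 %


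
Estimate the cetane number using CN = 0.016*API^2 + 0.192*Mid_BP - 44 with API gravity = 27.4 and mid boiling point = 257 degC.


CN = 0.016 * 27.4^2 + 0.192 * 257 - 44
CN = 12.01216 + 49.344 - 44 = 17.35616

17.35616


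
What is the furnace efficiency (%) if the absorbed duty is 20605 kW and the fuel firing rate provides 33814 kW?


Furnace efficiency = Q_absorbed / Q_fuel * 100
= 20605 / 33814 * 100 = 60.94

60.94 %


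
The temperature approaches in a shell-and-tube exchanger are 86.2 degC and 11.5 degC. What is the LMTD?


LMTD = (dT1 - dT2) / ln(dT1/dT2)
= (86.2 - 11.5) / ln(86.2 / 11.5) = 74.7 / 2.01432 = 37.08

37.08 degC


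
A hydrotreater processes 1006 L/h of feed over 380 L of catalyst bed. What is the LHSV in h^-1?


LHSV = volumetric feed rate / catalyst volume
= 1006 L/h / 380 L
= 2.647 h^-1

2.647 h^-1


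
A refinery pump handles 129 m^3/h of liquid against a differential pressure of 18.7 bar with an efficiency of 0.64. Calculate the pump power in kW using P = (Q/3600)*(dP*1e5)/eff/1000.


Q = 129 / 3600 = 0.0358333 m^3/s
P = 0.0358333 * (18.7 * 1e5) / 0.64 / 1000 = 104.7

104.7 kW


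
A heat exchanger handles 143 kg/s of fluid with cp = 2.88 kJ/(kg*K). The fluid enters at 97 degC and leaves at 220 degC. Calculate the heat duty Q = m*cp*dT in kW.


Q = m_dot * cp * delta_T
delta_T = 220 - 97 = 123 K
Q = 143 * 2.88 * 123
= 411.84 * 123
= 50656.32 kW

50656.32 kW


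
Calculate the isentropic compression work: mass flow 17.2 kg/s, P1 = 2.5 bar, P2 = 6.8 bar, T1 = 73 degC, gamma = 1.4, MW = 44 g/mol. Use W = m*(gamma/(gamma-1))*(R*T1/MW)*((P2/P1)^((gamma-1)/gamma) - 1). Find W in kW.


Isentropic work: W = m*(gamma/(gamma-1))*(R*T1/MW)*((P2/P1)^((gamma-1)/gamma) - 1)
T1 = 73 + 273.15 = 346.15 K
Pressure ratio = 6.8 / 2.5 = 2.72
Exponent = (1.4 - 1)/1.4 = 0.285714
(P2/P1)^exp - 1 = 2.72^0.285714 - 1 = 0.330952
W = 17.2 * 1.4 / 0.4 * 8.314 * 346.15 / 44 * 0.330952 = 1303

1303 kW


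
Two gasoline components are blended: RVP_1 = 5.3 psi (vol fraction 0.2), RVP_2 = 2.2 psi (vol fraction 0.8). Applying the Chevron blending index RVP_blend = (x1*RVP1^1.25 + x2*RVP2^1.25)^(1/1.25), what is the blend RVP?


Chevron index: RVP_blend = (sum xi*RVPi^1.25)^(1/1.25)
RVP^1.25 terms: 0.2 * 5.3^1.25 + 0.8 * 2.2^1.25 = 3.7518
RVP_blend = 3.7518^(1/1.25) = 2.880

2.880 psi


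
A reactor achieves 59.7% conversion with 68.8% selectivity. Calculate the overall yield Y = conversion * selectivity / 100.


Overall yield = conversion (%) * selectivity (%) / 100
Conversion = 59.7%, Selectivity = 68.8%
Y = 59.7 * 68.8 / 100
= 41.0736 %

41.0736 %


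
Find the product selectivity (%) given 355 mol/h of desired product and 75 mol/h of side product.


Selectivity = desired / (desired + undesired) * 100
Total products = 355 + 75 = 430 mol/h
S = 355 / 430 * 100
= 0.8256 * 100
= 82.56 %

82.56 %


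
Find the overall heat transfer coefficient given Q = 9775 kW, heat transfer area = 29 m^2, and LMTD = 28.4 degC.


From Q = U*A*LMTD, U = Q / (A * LMTD)
U = 9775 / (29 * 28.4) = 9775 / 823.6 = 11.87

11.87 kW/(m^2*K)


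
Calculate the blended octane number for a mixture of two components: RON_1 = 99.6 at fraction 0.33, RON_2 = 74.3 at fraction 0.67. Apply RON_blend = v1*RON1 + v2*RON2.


Linear blending: RON_blend = sum(vi * RONi)
Contribution 1: 0.33 * 99.6 = 32.868
Contribution 2: 0.67 * 74.3 = 49.781
RON_blend = 32.868 + 49.781 = 82.649

82.649


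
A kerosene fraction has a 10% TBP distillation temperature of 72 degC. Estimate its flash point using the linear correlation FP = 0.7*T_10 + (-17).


FP = 0.7 * 72 + (-17) = 33.4

33.4 degC


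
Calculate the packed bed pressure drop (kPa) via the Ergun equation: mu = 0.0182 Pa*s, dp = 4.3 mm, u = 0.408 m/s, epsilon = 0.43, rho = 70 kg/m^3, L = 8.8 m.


dp = 4.3 mm = 0.0043 m
Viscous term = 150*0.0182*0.408*(1-0.43)^2 / (0.0043^2*0.43^3) = 246167
Inertial term = 1.75*70*0.408^2*(1-0.43) / (0.0043*0.43^3) = 33998.3
dP/L = 246167 + 33998.3 = 280165 Pa/m
dP = 280165 * 8.8 / 1000 = 2465 kPa

2465 kPa


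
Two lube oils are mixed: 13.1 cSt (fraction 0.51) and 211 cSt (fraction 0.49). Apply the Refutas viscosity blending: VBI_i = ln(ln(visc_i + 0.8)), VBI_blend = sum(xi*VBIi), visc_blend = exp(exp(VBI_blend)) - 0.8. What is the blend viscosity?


Refutas method: VBN_i = 14.534*ln(ln(visc_i + 0.8)) + 10.975, blended linearly by mass fraction; since VBN is linear in VBI_i = ln(ln(visc_i + 0.8)) and the fractions sum to 1, blend VBI directly: visc = exp(exp(VBI_blend)) - 0.8
VBI_1 = ln(ln(13.1 + 0.8)) = 0.967702
VBI_2 = ln(ln(211 + 0.8)) = 1.67815
VBI_blend = 0.51 * 0.967702 + 0.49 * 1.67815 = 1.31582
visc_blend = exp(exp(1.31582)) - 0.8 = 40.79

40.79 cSt


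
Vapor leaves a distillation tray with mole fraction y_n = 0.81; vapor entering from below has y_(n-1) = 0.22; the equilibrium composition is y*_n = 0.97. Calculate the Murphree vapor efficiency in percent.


Murphree vapor efficiency: EMV = (y_n - y_(n-1)) / (y*_n - y_(n-1)) * 100
EMV = (0.81 - 0.22) / (0.97 - 0.22) * 100 = 0.59 / 0.75 * 100 = 78.67

78.67 %


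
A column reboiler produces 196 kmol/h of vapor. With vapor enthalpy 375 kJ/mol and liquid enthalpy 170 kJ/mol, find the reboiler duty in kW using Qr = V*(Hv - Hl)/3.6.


Qr = 196 * (375 - 170) / 3.6 = 196 * 205 / 3.6 = 11160

11160 kW


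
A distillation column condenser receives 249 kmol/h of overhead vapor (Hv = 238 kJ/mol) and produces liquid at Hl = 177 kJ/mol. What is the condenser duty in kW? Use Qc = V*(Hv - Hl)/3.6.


Qc = 249 * (238 - 177) / 3.6 = 249 * 61 / 3.6 = 4219

4219 kW


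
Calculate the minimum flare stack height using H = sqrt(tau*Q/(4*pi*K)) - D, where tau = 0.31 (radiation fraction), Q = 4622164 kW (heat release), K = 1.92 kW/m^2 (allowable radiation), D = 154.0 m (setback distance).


tau*Q/(4*pi*K) = 0.31 * 4622164 / (4 * pi * 1.92) = 59387.6
sqrt(59387.6) = 243.696
H = 243.696 - 154.0 = 89.70

89.70 m


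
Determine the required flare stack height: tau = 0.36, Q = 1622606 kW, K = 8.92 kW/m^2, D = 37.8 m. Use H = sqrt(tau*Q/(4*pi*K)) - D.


tau*Q/(4*pi*K) = 0.36 * 1622606 / (4 * pi * 8.92) = 5211.24
sqrt(5211.24) = 72.1889
H = 72.1889 - 37.8 = 34.39

34.39 m


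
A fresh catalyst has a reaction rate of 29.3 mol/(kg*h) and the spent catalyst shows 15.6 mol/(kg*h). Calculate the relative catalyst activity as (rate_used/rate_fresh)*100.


Activity (%) = (rate_used / rate_fresh) * 100
rate_used = 15.6, rate_fresh = 29.3
= (15.6 / 29.3) * 100
= 0.5324 * 100 = 53.24

53.24 %


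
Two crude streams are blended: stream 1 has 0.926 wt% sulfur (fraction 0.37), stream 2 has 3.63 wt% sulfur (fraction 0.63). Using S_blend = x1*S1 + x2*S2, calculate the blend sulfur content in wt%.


Linear sulfur blending: S_blend = x1*S1 + x2*S2
Contribution 1: 0.37 * 0.926 = 0.34262 wt%
Contribution 2: 0.63 * 3.63 = 2.2869 wt%
S_blend = 0.34262 + 2.2869 = 2.62952

2.62952 wt%


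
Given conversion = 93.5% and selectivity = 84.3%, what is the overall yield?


Overall yield = conversion (%) * selectivity (%) / 100
Conversion = 93.5%, Selectivity = 84.3%
Y = 93.5 * 84.3 / 100
= 78.8205 %

78.8205 %


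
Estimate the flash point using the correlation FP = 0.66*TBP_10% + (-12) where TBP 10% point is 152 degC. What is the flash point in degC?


FP = 0.66 * 152 + (-12) = 88.32

88.32 degC


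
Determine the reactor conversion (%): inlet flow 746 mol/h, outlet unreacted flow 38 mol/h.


X = (F_in - F_out) / F_in * 100
Moles reacted = 746 - 38 = 708
X = 708 / 746 * 100
= 0.9491 * 100
= 94.91 %

94.91 %


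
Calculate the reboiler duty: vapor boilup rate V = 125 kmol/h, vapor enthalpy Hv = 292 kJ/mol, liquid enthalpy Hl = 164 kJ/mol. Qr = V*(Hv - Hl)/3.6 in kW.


Qr = 125 * (292 - 164) / 3.6 = 125 * 128 / 3.6 = 4444

4444 kW


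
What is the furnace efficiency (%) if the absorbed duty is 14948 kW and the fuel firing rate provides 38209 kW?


Furnace efficiency = Q_absorbed / Q_fuel * 100
= 14948 / 38209 * 100 = 39.12

39.12 %


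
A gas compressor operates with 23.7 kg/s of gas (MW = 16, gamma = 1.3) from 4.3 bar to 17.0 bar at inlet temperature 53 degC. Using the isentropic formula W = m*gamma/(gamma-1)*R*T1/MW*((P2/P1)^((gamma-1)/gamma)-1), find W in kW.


Isentropic work: W = m*(gamma/(gamma-1))*(R*T1/MW)*((P2/P1)^((gamma-1)/gamma) - 1)
T1 = 53 + 273.15 = 326.15 K
Pressure ratio = 17.0 / 4.3 = 3.95349
Exponent = (1.3 - 1)/1.3 = 0.230769
(P2/P1)^exp - 1 = 3.95349^0.230769 - 1 = 0.373297
W = 23.7 * 1.3 / 0.3 * 8.314 * 326.15 / 16 * 0.373297 = 6497

6497 kW


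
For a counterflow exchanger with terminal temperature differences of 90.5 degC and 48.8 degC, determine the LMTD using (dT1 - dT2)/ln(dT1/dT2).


LMTD = (dT1 - dT2) / ln(dT1/dT2)
= (90.5 - 48.8) / ln(90.5 / 48.8) = 41.7 / 0.61762 = 67.52

67.52 degC


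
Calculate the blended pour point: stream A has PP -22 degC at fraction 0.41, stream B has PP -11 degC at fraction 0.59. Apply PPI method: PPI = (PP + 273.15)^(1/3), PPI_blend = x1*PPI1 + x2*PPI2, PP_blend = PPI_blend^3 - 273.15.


PPI_1 = (-22 + 273.15)^(1/3) = 6.30925
PPI_2 = (-11 + 273.15)^(1/3) = 6.400049
PPI_blend = 0.41 * 6.30925 + 0.59 * 6.400049 = 6.362821
PP_blend = 6.362821^3 - 273.15 = 257.6019 - 273.15 = -15.55

-15.55 degC


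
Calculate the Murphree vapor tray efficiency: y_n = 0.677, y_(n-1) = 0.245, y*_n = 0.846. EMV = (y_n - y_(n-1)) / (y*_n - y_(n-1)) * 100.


Murphree vapor efficiency: EMV = (y_n - y_(n-1)) / (y*_n - y_(n-1)) * 100
EMV = (0.677 - 0.245) / (0.846 - 0.245) * 100 = 0.432 / 0.601 * 100 = 71.88

71.88 %


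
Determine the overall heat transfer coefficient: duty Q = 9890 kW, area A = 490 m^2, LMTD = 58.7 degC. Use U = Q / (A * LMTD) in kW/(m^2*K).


From Q = U*A*LMTD, U = Q / (A * LMTD)
U = 9890 / (490 * 58.7) = 9890 / 28763 = 0.3438

0.3438 kW/(m^2*K)


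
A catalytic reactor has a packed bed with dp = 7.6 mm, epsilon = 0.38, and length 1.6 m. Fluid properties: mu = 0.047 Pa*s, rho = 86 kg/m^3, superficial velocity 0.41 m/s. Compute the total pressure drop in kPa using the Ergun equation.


dp = 7.6 mm = 0.0076 m
Viscous term = 150*0.047*0.41*(1-0.38)^2 / (0.0076^2*0.38^3) = 350573
Inertial term = 1.75*86*0.41^2*(1-0.38) / (0.0076*0.38^3) = 37612.4
dP/L = 350573 + 37612.4 = 388185 Pa/m
dP = 388185 * 1.6 / 1000 = 621.1 kPa

621.1 kPa


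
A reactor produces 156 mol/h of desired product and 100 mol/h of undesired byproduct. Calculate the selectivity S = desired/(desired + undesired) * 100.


Selectivity = desired / (desired + undesired) * 100
Total products = 156 + 100 = 256 mol/h
S = 156 / 256 * 100
= 0.6094 * 100
= 60.94 %

60.94 %


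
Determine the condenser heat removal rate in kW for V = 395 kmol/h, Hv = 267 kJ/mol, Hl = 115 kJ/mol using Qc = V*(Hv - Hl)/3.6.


Qc = 395 * (267 - 115) / 3.6 = 395 * 152 / 3.6 = 16680

16680 kW


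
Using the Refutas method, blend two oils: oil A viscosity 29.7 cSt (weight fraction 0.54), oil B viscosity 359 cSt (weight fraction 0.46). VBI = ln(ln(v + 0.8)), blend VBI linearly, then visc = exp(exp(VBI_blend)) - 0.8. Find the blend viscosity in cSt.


Refutas method: VBN_i = 14.534*ln(ln(visc_i + 0.8)) + 10.975, blended linearly by mass fraction; since VBN is linear in VBI_i = ln(ln(visc_i + 0.8)) and the fractions sum to 1, blend VBI directly: visc = exp(exp(VBI_blend)) - 0.8
VBI_1 = ln(ln(29.7 + 0.8)) = 1.22898
VBI_2 = ln(ln(359 + 0.8)) = 1.7725
VBI_blend = 0.54 * 1.22898 + 0.46 * 1.7725 = 1.479
visc_blend = exp(exp(1.479)) - 0.8 = 79.72

79.72 cSt


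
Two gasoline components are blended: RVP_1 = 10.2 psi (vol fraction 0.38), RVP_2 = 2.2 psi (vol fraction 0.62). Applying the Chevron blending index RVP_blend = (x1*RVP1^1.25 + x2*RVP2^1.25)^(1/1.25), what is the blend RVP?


Chevron index: RVP_blend = (sum xi*RVPi^1.25)^(1/1.25)
RVP^1.25 terms: 0.38 * 10.2^1.25 + 0.62 * 2.2^1.25 = 8.58801
RVP_blend = 8.58801^(1/1.25) = 5.586

5.586 psi


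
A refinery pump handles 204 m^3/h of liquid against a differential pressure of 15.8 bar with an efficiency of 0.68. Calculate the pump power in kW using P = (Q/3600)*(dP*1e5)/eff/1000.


Q = 204 / 3600 = 0.0566667 m^3/s
P = 0.0566667 * (15.8 * 1e5) / 0.68 / 1000 = 131.7

131.7 kW


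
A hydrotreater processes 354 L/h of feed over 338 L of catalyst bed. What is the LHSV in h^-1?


LHSV = volumetric feed rate / catalyst volume
= 354 L/h / 338 L
= 1.047 h^-1

1.047 h^-1


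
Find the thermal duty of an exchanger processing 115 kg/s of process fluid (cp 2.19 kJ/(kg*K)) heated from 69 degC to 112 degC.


Q = m_dot * cp * delta_T
delta_T = 112 - 69 = 43 K
Q = 115 * 2.19 * 43
= 251.85 * 43
= 10829.55 kW

10829.55 kW


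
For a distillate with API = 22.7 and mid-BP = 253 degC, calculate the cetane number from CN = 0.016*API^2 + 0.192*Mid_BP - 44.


CN = 0.016 * 22.7^2 + 0.192 * 253 - 44
CN = 8.24464 + 48.576 - 44 = 12.82064

12.82064


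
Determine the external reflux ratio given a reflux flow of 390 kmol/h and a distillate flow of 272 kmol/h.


Reflux ratio definition: R = L / D (liquid returned / distillate withdrawn)
L = 390 kmol/h, D = 272 kmol/h
R = 390 / 272 = 1.434

1.434


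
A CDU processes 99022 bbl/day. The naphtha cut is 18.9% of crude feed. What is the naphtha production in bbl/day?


Crude throughput = 99022 bbl/day
Fraction yield = 18.9%
yield = throughput * fraction / 100
yield = 99022 * 18.9 / 100 = 18715.158

18715.158 bbl/day


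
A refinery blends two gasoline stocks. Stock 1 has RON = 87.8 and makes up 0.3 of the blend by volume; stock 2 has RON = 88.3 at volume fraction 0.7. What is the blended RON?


Linear blending: RON_blend = sum(vi * RONi)
Contribution 1: 0.3 * 87.8 = 26.34
Contribution 2: 0.7 * 88.3 = 61.81
RON_blend = 26.34 + 61.81 = 88.15

88.15


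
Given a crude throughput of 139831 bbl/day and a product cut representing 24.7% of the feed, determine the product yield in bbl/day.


Crude throughput = 139831 bbl/day
Fraction yield = 24.7%
yield = throughput * fraction / 100
yield = 139831 * 24.7 / 100 = 34538.257

34538.257 bbl/day


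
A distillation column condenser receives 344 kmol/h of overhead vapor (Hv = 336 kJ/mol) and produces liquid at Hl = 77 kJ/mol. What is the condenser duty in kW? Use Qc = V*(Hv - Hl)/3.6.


Qc = 344 * (336 - 77) / 3.6 = 344 * 259 / 3.6 = 24750

24750 kW


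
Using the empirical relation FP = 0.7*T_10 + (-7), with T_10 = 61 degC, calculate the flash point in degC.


FP = 0.7 * 61 + (-7) = 35.7

35.7 degC


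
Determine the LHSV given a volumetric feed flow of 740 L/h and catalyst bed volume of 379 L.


LHSV = volumetric feed rate / catalyst volume
= 740 L/h / 379 L
= 1.953 h^-1

1.953 h^-1


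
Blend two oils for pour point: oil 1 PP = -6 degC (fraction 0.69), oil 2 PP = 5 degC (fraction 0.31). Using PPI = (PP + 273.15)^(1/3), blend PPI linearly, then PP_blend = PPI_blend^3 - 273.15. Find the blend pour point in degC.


PPI_1 = (-6 + 273.15)^(1/3) = 6.440482
PPI_2 = (5 + 273.15)^(1/3) = 6.527693
PPI_blend = 0.69 * 6.440482 + 0.31 * 6.527693 = 6.467517
PP_blend = 6.467517^3 - 273.15 = 270.5283 - 273.15 = -2.62

-2.62 degC


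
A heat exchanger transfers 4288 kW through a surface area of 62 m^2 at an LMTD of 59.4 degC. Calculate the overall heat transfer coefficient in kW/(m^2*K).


From Q = U*A*LMTD, U = Q / (A * LMTD)
U = 4288 / (62 * 59.4) = 4288 / 3682.8 = 1.164

1.164 kW/(m^2*K)


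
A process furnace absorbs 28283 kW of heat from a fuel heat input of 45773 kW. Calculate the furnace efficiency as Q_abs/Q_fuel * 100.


Furnace efficiency = Q_absorbed / Q_fuel * 100
= 28283 / 45773 * 100 = 61.79

61.79 %


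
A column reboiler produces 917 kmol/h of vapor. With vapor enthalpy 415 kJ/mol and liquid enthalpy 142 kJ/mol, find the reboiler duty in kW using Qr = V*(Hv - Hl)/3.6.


Qr = 917 * (415 - 142) / 3.6 = 917 * 273 / 3.6 = 69540

69540 kW


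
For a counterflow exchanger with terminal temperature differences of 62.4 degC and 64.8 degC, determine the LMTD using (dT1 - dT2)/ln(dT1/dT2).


LMTD = (dT1 - dT2) / ln(dT1/dT2)
= (62.4 - 64.8) / ln(62.4 / 64.8) = -2.4 / -0.0377403 = 63.59

63.59 degC


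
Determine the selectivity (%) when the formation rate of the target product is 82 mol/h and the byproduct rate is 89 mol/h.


Selectivity = desired / (desired + undesired) * 100
Total products = 82 + 89 = 171 mol/h
S = 82 / 171 * 100
= 0.4795 * 100
= 47.95 %

47.95 %


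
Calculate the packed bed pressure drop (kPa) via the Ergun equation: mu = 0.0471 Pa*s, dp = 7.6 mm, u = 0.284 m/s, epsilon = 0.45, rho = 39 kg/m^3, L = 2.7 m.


dp = 7.6 mm = 0.0076 m
Viscous term = 150*0.0471*0.284*(1-0.45)^2 / (0.0076^2*0.45^3) = 115316
Inertial term = 1.75*39*0.284^2*(1-0.45) / (0.0076*0.45^3) = 4371.71
dP/L = 115316 + 4371.71 = 119688 Pa/m
dP = 119688 * 2.7 / 1000 = 323.2 kPa

323.2 kPa


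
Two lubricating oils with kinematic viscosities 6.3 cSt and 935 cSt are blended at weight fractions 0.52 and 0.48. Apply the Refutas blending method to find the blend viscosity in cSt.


Refutas method: VBN_i = 14.534*ln(ln(visc_i + 0.8)) + 10.975, blended linearly by mass fraction; since VBN is linear in VBI_i = ln(ln(visc_i + 0.8)) and the fractions sum to 1, blend VBI directly: visc = exp(exp(VBI_blend)) - 0.8
VBI_1 = ln(ln(6.3 + 0.8)) = 0.672993
VBI_2 = ln(ln(935 + 0.8)) = 1.92299
VBI_blend = 0.52 * 0.672993 + 0.48 * 1.92299 = 1.27299
visc_blend = exp(exp(1.27299)) - 0.8 = 34.77

34.77 cSt


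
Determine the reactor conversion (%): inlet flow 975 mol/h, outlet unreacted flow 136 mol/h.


X = (F_in - F_out) / F_in * 100
Moles reacted = 975 - 136 = 839
X = 839 / 975 * 100
= 0.8605 * 100
= 86.05 %

86.05 %


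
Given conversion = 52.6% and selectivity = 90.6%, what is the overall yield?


Overall yield = conversion (%) * selectivity (%) / 100
Conversion = 52.6%, Selectivity = 90.6%
Y = 52.6 * 90.6 / 100
= 47.6556 %

47.6556 %


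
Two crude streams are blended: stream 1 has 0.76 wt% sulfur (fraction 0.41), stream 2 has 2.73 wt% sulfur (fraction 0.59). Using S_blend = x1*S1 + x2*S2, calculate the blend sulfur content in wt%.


Linear sulfur blending: S_blend = x1*S1 + x2*S2
Contribution 1: 0.41 * 0.76 = 0.3116 wt%
Contribution 2: 0.59 * 2.73 = 1.6107 wt%
S_blend = 0.3116 + 1.6107 = 1.9223

1.9223 wt%


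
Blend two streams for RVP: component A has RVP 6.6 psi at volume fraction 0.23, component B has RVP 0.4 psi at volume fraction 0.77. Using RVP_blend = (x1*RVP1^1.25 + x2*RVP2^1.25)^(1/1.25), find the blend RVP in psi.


Chevron index: RVP_blend = (sum xi*RVPi^1.25)^(1/1.25)
RVP^1.25 terms: 0.23 * 6.6^1.25 + 0.77 * 0.4^1.25 = 2.67803
RVP_blend = 2.67803^(1/1.25) = 2.199

2.199 psi


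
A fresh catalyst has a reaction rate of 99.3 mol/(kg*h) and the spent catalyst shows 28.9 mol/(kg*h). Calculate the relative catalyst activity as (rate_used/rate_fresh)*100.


Activity (%) = (rate_used / rate_fresh) * 100
rate_used = 28.9, rate_fresh = 99.3
= (28.9 / 99.3) * 100
= 0.2910 * 100 = 29.10

29.10 %


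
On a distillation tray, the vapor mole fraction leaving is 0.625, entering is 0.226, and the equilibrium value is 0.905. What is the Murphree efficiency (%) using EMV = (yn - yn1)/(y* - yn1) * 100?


Murphree vapor efficiency: EMV = (y_n - y_(n-1)) / (y*_n - y_(n-1)) * 100
EMV = (0.625 - 0.226) / (0.905 - 0.226) * 100 = 0.399 / 0.679 * 100 = 58.76

58.76 %


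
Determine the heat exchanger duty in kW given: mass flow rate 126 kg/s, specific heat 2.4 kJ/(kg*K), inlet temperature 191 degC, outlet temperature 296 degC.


Q = m_dot * cp * delta_T
delta_T = 296 - 191 = 105 K
Q = 126 * 2.4 * 105
= 302.4 * 105
= 31752 kW

31752 kW


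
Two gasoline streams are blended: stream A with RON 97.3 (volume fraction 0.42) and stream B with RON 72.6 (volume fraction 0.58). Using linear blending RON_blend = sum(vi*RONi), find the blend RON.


Linear blending: RON_blend = sum(vi * RONi)
Contribution 1: 0.42 * 97.3 = 40.866
Contribution 2: 0.58 * 72.6 = 42.108
RON_blend = 40.866 + 42.108 = 82.974

82.974


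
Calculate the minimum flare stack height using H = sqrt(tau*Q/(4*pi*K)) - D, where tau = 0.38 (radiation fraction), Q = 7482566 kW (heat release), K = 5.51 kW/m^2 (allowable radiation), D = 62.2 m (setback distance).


tau*Q/(4*pi*K) = 0.38 * 7482566 / (4 * pi * 5.51) = 41065.1
sqrt(41065.1) = 202.645
H = 202.645 - 62.2 = 140.4

140.4 m


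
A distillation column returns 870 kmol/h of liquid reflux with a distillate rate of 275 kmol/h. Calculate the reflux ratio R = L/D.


Reflux ratio definition: R = L / D (liquid returned / distillate withdrawn)
L = 870 kmol/h, D = 275 kmol/h
R = 870 / 275 = 3.164

3.164


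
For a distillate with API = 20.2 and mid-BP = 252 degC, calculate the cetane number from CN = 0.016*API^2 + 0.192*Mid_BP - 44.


CN = 0.016 * 20.2^2 + 0.192 * 252 - 44
CN = 6.52864 + 48.384 - 44 = 10.91264

10.91264


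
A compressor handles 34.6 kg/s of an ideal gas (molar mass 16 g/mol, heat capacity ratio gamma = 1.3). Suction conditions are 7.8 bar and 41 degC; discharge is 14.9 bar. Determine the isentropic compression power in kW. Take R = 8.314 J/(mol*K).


Isentropic work: W = m*(gamma/(gamma-1))*(R*T1/MW)*((P2/P1)^((gamma-1)/gamma) - 1)
T1 = 41 + 273.15 = 314.15 K
Pressure ratio = 14.9 / 7.8 = 1.91026
Exponent = (1.3 - 1)/1.3 = 0.230769
(P2/P1)^exp - 1 = 1.91026^0.230769 - 1 = 0.161094
W = 34.6 * 1.3 / 0.3 * 8.314 * 314.15 / 16 * 0.161094 = 3943

3943 kW


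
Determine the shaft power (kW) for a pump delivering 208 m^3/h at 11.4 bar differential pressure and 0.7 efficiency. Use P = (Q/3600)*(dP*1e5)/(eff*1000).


Q = 208 / 3600 = 0.0577778 m^3/s
P = 0.0577778 * (11.4 * 1e5) / 0.7 / 1000 = 94.10

94.10 kW


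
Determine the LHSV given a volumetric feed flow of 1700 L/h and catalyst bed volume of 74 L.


LHSV = volumetric feed rate / catalyst volume
= 1700 L/h / 74 L
= 22.97 h^-1

22.97 h^-1


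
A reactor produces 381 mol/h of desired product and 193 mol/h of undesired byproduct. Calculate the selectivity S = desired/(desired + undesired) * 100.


Selectivity = desired / (desired + undesired) * 100
Total products = 381 + 193 = 574 mol/h
S = 381 / 574 * 100
= 0.6638 * 100
= 66.38 %

66.38 %


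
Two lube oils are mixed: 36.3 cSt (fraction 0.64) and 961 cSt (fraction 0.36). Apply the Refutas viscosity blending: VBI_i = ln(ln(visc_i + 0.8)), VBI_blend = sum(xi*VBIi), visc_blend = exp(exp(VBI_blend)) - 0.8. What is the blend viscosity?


Refutas method: VBN_i = 14.534*ln(ln(visc_i + 0.8)) + 10.975, blended linearly by mass fraction; since VBN is linear in VBI_i = ln(ln(visc_i + 0.8)) and the fractions sum to 1, blend VBI directly: visc = exp(exp(VBI_blend)) - 0.8
VBI_1 = ln(ln(36.3 + 0.8)) = 1.28471
VBI_2 = ln(ln(961 + 0.8)) = 1.92699
VBI_blend = 0.64 * 1.28471 + 0.36 * 1.92699 = 1.51593
visc_blend = exp(exp(1.51593)) - 0.8 = 94.18

94.18 cSt
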